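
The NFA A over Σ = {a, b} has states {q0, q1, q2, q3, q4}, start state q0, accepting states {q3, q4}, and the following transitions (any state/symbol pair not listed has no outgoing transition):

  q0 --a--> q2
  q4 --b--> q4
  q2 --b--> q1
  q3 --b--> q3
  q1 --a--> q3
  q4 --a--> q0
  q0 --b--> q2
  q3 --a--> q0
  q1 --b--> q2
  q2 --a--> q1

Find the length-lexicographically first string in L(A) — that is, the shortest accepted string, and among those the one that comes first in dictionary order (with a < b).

A breadth-first search from q0 reaches an accepting state first via the path q0 → q2 → q1 → q3 on input aaa.
No string of length < 3 is accepted (BFS exhausts all shorter strings without reaching an accepting state), and aaa is the lexicographically least accepting string of length 3.

aaa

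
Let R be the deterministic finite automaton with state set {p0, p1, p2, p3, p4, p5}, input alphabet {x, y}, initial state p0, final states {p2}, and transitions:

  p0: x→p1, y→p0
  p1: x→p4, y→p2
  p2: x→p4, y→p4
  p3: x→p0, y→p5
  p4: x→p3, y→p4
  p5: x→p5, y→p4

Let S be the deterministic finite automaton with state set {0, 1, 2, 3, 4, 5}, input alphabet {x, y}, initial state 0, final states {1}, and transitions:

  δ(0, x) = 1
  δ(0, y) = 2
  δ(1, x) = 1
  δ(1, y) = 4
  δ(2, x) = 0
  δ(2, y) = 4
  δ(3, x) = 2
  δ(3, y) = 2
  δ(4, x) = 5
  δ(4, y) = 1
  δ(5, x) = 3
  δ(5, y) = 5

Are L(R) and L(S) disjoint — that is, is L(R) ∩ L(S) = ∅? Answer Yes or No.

Exploring the product automaton R × S from the start pair (p0, 0), following both machines on each input symbol, reaches 29 state pairs: (p0, 0), (p1, 1), (p0, 2), (p4, 1), (p2, 4), (p1, 0), (p0, 4), (p3, 1), (p4, 4), (p4, 5), (p2, 2), (p1, 5), (p0, 1), (p5, 4), (p3, 5), (p3, 3), (p4, 0), (p4, 3), (p2, 5), (p5, 5), (p0, 3), (p5, 2), (p4, 2), (p3, 2), (p5, 3), (p1, 2), (p5, 0), (p3, 0), (p5, 1).
R accepts in {p2} and S accepts in {1}; no reachable pair has both components accepting, so no string drives both machines to acceptance simultaneously and L(R) ∩ L(S) = ∅.
So no string is accepted by both, and the intersection is empty.

Yes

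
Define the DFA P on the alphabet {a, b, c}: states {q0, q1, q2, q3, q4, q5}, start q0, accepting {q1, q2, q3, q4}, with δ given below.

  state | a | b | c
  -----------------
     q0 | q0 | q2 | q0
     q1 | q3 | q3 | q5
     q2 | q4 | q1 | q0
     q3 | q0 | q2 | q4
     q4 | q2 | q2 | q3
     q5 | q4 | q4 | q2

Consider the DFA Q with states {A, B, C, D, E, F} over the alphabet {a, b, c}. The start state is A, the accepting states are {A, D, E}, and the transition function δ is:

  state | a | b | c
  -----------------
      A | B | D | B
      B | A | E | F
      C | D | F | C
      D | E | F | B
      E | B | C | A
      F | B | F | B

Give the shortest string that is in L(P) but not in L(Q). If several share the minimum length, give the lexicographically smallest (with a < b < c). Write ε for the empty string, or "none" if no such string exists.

The string bb is accepted by P but not by Q.
No shorter string lies in the difference, and bb is the lexicographically first length-2 string in L(P) \ L(Q).

bb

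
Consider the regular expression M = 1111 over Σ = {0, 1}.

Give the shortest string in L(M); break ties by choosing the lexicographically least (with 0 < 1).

By inspection of the expression, no string of length less than 4 matches, and 1111 is the lexicographically first match of length 4.

1111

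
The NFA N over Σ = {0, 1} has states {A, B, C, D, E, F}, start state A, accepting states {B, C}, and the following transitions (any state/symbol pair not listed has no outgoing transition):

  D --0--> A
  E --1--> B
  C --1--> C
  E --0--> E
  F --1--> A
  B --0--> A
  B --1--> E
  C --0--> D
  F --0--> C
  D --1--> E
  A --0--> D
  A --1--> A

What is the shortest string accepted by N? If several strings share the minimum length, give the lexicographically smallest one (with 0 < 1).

011

A breadth-first search from A reaches an accepting state first via the path A → D → E → B on input 011.
No string of length < 3 is accepted (BFS exhausts all shorter strings without reaching an accepting state), and 011 is the lexicographically least accepting string of length 3.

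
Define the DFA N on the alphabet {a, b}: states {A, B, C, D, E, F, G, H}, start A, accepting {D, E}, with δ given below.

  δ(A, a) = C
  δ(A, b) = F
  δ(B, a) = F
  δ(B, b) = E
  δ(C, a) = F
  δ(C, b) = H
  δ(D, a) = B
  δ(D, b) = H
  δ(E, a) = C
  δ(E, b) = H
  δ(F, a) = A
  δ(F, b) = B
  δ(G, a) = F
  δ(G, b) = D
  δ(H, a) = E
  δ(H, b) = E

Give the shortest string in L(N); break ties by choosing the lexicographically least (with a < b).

A breadth-first search from A reaches an accepting state first via the path A → C → H → E on input aba.
No string of length < 3 is accepted (BFS exhausts all shorter strings without reaching an accepting state), and aba is the lexicographically least accepting string of length 3.

aba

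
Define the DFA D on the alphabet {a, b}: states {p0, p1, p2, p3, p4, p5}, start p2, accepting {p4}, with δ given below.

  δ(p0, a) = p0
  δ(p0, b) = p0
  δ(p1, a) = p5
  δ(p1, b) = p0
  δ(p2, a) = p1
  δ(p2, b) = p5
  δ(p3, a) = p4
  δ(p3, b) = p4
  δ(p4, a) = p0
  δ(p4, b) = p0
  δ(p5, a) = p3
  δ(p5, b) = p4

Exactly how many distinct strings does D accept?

6

The useful subgraph on states {p1, p2, p3, p4, p5} is acyclic, so L(D) is finite; the longest accepting path visits 5 useful states, giving maximum string length 4.
Counting accepting paths from p2 by length: 1 of length 2, 3 of length 3, 2 of length 4. Total 6.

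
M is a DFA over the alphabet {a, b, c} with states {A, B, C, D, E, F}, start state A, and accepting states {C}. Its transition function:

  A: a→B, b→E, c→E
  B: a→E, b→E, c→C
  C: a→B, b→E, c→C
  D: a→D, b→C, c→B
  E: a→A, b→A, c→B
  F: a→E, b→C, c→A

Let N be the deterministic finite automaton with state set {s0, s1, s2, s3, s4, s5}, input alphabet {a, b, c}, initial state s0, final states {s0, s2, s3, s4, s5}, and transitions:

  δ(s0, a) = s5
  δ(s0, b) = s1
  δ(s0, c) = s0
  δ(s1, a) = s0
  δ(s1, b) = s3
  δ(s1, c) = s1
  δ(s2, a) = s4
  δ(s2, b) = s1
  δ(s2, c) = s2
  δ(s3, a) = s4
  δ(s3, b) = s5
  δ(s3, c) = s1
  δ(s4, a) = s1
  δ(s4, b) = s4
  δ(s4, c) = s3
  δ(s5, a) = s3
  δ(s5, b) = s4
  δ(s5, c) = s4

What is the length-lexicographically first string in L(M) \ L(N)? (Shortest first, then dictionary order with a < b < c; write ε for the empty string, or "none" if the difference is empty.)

The string bcc is accepted by M but not by N.
No shorter string lies in the difference, and bcc is the lexicographically first length-3 string in L(M) \ L(N).

bcc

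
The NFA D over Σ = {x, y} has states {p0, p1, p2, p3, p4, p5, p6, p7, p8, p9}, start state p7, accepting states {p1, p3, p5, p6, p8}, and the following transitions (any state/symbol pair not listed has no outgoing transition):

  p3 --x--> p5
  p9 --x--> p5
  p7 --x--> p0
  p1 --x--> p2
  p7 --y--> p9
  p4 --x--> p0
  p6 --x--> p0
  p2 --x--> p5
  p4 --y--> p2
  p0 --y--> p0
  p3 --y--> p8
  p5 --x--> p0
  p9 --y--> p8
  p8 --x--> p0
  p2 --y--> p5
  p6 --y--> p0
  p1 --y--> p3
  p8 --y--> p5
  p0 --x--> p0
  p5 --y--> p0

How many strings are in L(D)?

The useful subgraph on states {p5, p7, p8, p9} is acyclic, so L(D) is finite; the longest accepting path visits 4 useful states, giving maximum string length 3.
Counting accepting paths from p7 by length: 2 of length 2, 1 of length 3. Total 3.

3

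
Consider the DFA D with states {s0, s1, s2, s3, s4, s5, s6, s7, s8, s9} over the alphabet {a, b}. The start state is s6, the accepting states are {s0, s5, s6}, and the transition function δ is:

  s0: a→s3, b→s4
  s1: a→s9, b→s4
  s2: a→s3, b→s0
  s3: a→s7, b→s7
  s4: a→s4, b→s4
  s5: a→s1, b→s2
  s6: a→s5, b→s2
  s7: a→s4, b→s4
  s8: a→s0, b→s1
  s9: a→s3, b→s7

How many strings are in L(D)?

4

The useful subgraph on states {s0, s2, s5, s6} is acyclic, so L(D) is finite; the longest accepting path visits 4 useful states, giving maximum string length 3.
Counting accepting paths from s6 by length: 1 of length 0, 1 of length 1, 1 of length 2, 1 of length 3. Total 4.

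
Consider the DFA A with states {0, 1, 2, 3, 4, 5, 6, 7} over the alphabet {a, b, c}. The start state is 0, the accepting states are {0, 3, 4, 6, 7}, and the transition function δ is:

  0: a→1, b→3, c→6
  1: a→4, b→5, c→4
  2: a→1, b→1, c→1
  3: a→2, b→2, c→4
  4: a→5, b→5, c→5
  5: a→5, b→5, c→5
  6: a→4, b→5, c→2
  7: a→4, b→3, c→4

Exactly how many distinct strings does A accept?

25

The useful subgraph on states {0, 1, 2, 3, 4, 6} is acyclic, so L(A) is finite; the longest accepting path visits 5 useful states, giving maximum string length 4.
Counting accepting paths from 0 by length: 1 of length 0, 2 of length 1, 4 of length 2, 18 of length 4. Total 25.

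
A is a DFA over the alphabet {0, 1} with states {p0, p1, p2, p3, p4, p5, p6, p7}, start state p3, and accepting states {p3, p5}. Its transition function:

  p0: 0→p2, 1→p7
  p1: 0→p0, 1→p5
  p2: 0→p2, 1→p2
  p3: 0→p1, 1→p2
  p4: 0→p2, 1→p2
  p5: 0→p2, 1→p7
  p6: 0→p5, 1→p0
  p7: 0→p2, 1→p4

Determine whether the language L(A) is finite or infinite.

The useful states (reachable from p3 and able to reach an accepting state) are {p1, p3, p5}.
Restricted to these states the transition graph has no cycle, so every accepting path has bounded length and L is finite.

finite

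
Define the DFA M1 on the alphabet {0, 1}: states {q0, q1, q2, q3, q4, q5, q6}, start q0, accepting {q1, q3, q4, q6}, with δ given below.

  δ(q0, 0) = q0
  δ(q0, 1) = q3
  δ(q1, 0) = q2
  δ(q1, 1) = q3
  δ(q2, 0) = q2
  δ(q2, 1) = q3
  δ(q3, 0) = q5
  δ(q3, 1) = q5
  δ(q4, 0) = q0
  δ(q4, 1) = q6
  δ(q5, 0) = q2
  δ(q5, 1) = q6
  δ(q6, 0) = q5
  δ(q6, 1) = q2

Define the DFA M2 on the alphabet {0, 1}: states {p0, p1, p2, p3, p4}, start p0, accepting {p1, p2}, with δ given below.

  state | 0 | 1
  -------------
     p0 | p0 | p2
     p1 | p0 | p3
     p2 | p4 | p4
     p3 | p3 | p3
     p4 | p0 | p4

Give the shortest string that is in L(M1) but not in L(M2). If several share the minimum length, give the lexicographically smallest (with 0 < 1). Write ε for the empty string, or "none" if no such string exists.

The string 101 is accepted by M1 but not by M2.
No shorter string lies in the difference, and 101 is the lexicographically first length-3 string in L(M1) \ L(M2).

101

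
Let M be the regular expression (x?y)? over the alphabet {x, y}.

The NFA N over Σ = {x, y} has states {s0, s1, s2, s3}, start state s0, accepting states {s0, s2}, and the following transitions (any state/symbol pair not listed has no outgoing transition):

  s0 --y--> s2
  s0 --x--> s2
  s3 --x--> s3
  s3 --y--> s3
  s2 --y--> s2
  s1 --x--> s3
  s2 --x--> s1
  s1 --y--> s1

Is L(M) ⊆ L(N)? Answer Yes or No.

Yes

Converting the expression M to a DFA (subset construction, then merging equivalent states) gives the minimal DFA with states {m0, m1, m2, m3}, start state m0, accepting states {m0, m2} and transitions m0: x→m1, y→m2; m1: x→m3, y→m2; m2: x→m3, y→m3; m3: x→m3, y→m3.
Exploring the product automaton M × N from the start pair (m0, s0), following both machines on each input symbol, reaches 6 state pairs: (m0, s0), (m1, s2), (m2, s2), (m3, s1), (m3, s2), (m3, s3).
M accepts in {m0, m2} and N accepts in {s0, s2}. The reachable pairs whose M-component is accepting are (m0, s0), (m2, s2); in each of them the N-component is accepting too, so the product for L(M) \ L(N) (M-component accepting, N-component rejecting) has no reachable accepting pair and the difference is empty.
Hence every string in L(M) is also in L(N).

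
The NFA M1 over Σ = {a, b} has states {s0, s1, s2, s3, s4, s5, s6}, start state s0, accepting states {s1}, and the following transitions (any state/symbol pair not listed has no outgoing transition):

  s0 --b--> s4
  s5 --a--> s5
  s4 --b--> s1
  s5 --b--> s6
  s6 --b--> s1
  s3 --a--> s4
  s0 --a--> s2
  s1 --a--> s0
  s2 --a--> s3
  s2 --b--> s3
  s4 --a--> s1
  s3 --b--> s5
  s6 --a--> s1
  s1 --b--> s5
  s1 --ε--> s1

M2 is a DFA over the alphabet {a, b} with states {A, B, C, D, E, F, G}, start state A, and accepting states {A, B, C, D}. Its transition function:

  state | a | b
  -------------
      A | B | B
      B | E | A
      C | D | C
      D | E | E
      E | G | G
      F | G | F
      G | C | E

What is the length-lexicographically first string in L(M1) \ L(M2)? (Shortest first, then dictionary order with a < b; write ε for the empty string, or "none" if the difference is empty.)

ba

The string ba is accepted by M1 but not by M2.
No shorter string lies in the difference, and ba is the lexicographically first length-2 string in L(M1) \ L(M2).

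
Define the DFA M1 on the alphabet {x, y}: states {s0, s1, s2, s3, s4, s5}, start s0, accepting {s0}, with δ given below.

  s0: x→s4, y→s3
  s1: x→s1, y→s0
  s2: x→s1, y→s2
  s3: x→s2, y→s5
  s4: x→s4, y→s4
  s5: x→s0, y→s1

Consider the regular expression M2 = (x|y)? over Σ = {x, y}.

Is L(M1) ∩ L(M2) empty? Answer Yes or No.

The empty string ε is accepted by both M1 and M2.
Hence L(M1) ∩ L(M2) ≠ ∅.

No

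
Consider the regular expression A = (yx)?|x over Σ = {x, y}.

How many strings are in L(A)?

The expression has no Kleene star, so L(A) is finite. Expanding the alternatives gives {ε, x, yx}.
That is 1 of length 0, 1 of length 1, 1 of length 2: 3 strings in all.

3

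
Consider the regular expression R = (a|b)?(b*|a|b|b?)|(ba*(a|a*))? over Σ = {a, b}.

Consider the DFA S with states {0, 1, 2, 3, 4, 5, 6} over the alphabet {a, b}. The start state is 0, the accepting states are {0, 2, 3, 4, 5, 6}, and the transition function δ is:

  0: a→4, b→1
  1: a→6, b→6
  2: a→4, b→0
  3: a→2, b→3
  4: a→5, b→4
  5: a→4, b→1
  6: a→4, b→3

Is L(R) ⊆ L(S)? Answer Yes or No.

The string b is in L(R) but not in L(S).
So L(R) ⊄ L(S).

No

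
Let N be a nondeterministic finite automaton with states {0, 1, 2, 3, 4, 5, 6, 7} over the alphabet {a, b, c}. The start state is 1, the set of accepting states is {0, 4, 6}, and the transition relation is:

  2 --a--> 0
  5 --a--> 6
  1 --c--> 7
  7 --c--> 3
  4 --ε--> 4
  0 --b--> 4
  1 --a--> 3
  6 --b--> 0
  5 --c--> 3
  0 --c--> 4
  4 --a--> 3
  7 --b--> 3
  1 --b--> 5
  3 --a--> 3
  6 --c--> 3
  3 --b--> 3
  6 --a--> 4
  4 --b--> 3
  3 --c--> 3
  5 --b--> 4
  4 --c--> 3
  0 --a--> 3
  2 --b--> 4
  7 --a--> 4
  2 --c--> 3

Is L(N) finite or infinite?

The useful states (reachable from 1 and able to reach an accepting state) are {0, 1, 4, 5, 6, 7}.
Restricted to these states the transition graph has no cycle, so every accepting path has bounded length and L is finite.

finite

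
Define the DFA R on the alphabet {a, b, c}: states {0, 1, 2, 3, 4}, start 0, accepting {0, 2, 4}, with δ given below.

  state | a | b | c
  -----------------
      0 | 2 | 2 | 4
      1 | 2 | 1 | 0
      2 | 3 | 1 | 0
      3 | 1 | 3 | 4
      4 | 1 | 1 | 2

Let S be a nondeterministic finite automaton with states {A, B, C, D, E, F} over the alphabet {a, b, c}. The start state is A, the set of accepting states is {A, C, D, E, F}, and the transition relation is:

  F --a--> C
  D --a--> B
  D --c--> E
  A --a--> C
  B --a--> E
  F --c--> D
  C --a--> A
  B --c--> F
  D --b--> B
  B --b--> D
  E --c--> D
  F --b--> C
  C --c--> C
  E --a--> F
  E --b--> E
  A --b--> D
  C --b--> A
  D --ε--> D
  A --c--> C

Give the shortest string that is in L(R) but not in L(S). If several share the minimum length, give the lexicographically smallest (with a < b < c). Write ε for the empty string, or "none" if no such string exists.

The string abba is accepted by R but not by S.
No shorter string lies in the difference, and abba is the lexicographically first length-4 string in L(R) \ L(S).

abba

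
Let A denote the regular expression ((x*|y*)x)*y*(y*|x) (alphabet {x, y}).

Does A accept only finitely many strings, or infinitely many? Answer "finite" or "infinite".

The expression contains a Kleene star applied to a subexpression that matches at least one nonempty string, so it matches strings of unbounded length.
Hence L(A) is infinite.

infinite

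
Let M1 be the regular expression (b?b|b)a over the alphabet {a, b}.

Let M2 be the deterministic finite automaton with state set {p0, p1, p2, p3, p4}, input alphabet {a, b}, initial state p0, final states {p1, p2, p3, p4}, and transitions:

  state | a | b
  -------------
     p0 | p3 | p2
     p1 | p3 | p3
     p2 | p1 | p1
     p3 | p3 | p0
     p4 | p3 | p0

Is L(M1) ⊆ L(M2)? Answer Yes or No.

Converting the expression M1 to a DFA (subset construction, then merging equivalent states) gives the minimal DFA with states {r0, r1, r2, r3, r4}, start state r0, accepting states {r3} and transitions r0: a→r1, b→r2; r1: a→r1, b→r1; r2: a→r3, b→r4; r3: a→r1, b→r1; r4: a→r3, b→r1.
Exploring the product automaton M1 × M2 from the start pair (r0, p0), following both machines on each input symbol, reaches 9 state pairs: (r0, p0), (r1, p3), (r2, p2), (r1, p0), (r3, p1), (r4, p1), (r1, p2), (r3, p3), (r1, p1).
M1 accepts in {r3} and M2 accepts in {p1, p2, p3, p4}. The reachable pairs whose M1-component is accepting are (r3, p1), (r3, p3); in each of them the M2-component is accepting too, so the product for L(M1) \ L(M2) (M1-component accepting, M2-component rejecting) has no reachable accepting pair and the difference is empty.
Hence every string in L(M1) is also in L(M2).

Yes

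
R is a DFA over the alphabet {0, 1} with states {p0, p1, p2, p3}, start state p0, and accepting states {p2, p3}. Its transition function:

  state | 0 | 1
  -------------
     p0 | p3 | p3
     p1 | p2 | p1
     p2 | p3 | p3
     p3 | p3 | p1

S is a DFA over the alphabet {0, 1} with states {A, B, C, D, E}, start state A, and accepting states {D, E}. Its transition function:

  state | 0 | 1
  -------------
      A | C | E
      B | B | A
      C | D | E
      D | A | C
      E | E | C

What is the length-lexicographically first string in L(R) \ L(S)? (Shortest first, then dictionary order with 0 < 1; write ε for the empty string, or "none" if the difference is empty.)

The string 0 is accepted by R but not by S.
No shorter string lies in the difference, and 0 is the lexicographically first length-1 string in L(R) \ L(S).

0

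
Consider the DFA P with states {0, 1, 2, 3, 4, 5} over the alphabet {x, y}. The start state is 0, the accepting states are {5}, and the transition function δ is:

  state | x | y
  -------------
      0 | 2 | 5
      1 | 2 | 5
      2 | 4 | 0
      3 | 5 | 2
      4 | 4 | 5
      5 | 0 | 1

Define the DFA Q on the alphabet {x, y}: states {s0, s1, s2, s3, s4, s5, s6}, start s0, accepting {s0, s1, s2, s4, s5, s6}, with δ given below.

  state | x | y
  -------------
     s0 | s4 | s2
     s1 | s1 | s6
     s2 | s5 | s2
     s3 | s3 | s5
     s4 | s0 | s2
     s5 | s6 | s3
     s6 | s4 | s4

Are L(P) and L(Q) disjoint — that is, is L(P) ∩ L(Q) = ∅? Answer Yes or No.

No

The string y is accepted by both P and Q.
Hence L(P) ∩ L(Q) ≠ ∅.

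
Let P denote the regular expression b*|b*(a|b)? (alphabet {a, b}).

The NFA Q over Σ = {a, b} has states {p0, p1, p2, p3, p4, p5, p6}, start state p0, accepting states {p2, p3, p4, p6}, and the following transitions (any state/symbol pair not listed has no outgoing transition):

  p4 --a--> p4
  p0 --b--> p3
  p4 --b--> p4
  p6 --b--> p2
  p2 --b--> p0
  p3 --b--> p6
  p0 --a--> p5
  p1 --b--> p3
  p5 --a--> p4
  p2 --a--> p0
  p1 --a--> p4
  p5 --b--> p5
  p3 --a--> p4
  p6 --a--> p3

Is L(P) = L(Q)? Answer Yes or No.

The empty string ε is accepted by P but rejected by Q.
So L(P) ≠ L(Q).

No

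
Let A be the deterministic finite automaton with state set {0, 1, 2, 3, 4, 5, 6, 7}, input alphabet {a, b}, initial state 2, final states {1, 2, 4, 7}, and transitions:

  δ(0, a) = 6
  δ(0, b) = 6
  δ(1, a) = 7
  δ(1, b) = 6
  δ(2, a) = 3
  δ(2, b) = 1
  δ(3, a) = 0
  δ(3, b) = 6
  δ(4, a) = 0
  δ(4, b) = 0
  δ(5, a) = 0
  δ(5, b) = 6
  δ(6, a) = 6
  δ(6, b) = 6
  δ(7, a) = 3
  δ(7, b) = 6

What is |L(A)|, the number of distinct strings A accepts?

The useful subgraph on states {1, 2, 7} is acyclic, so L(A) is finite; the longest accepting path visits 3 useful states, giving maximum string length 2.
Counting accepting paths from 2 by length: 1 of length 0, 1 of length 1, 1 of length 2. Total 3.

3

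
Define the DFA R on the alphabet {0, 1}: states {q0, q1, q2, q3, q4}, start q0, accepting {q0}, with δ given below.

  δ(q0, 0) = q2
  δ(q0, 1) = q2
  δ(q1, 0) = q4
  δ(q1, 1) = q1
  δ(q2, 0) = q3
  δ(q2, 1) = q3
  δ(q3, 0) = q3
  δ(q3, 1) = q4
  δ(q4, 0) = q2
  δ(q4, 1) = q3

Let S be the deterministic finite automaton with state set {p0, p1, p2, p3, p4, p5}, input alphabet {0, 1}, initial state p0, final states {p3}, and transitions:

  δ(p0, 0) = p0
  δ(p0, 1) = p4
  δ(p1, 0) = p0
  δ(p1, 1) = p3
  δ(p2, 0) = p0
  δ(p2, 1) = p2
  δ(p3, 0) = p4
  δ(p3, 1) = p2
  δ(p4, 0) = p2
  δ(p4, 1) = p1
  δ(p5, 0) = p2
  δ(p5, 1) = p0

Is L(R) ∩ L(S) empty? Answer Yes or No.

Yes

Exploring the product automaton R × S from the start pair (q0, p0), following both machines on each input symbol, reaches 13 state pairs: (q0, p0), (q2, p0), (q2, p4), (q3, p0), (q3, p4), (q3, p2), (q3, p1), (q4, p4), (q4, p1), (q4, p2), (q4, p3), (q2, p2), (q3, p3).
R accepts in {q0} and S accepts in {p3}; no reachable pair has both components accepting, so no string drives both machines to acceptance simultaneously and L(R) ∩ L(S) = ∅.
So no string is accepted by both, and the intersection is empty.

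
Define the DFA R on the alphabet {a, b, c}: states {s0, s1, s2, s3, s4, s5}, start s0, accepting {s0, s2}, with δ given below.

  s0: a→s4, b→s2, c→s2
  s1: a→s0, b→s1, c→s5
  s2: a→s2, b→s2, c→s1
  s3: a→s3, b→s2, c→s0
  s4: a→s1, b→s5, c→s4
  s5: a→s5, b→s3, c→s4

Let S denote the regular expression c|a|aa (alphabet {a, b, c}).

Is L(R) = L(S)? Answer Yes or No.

The empty string ε is accepted by R but rejected by S.
So L(R) ≠ L(S).

No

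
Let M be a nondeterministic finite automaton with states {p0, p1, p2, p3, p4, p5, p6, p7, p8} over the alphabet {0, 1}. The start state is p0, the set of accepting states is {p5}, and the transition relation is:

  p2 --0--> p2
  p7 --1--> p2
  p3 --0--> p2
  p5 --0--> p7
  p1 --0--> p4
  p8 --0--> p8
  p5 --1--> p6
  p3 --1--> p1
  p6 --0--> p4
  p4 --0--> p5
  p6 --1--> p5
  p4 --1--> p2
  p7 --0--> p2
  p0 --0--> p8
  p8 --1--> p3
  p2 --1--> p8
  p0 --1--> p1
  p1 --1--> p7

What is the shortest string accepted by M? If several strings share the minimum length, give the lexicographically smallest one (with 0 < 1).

100

A breadth-first search from p0 reaches an accepting state first via the path p0 → p1 → p4 → p5 on input 100.
No string of length < 3 is accepted (BFS exhausts all shorter strings without reaching an accepting state), and 100 is the lexicographically least accepting string of length 3.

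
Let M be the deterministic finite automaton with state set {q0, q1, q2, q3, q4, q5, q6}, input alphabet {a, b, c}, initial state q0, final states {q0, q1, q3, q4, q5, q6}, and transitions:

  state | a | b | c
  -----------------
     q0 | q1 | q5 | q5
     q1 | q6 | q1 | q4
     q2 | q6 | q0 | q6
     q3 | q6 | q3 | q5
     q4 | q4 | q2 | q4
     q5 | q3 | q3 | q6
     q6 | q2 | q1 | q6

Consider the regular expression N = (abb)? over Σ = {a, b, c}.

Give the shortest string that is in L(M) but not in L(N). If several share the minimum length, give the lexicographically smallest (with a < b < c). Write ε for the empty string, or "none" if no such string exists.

a

The string a is accepted by M but not by N.
No shorter string lies in the difference, and a is the lexicographically first length-1 string in L(M) \ L(N).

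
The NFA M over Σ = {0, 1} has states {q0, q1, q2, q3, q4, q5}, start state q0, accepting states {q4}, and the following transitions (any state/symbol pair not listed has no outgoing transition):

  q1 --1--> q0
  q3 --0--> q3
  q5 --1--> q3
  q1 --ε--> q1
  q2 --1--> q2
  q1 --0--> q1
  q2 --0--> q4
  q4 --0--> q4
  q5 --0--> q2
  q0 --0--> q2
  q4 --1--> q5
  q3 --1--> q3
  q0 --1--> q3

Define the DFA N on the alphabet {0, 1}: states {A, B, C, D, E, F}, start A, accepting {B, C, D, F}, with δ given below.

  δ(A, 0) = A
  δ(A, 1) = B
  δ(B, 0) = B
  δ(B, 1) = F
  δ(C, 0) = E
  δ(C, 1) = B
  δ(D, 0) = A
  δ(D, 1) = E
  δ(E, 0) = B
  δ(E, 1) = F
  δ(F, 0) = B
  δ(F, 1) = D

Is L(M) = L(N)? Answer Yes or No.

No

The string 00 is accepted by M but rejected by N.
So L(M) ≠ L(N).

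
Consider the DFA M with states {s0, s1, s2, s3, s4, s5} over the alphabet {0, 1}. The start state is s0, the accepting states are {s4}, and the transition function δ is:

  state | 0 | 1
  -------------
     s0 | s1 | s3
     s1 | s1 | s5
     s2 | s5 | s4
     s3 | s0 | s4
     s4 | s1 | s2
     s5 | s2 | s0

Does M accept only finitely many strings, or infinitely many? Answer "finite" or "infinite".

infinite

State s1 is reachable from the start and can reach an accepting state, and it lies on the cycle s1 → s1.
Traversing that cycle any number of times yields accepted strings of unbounded length, so the language is infinite.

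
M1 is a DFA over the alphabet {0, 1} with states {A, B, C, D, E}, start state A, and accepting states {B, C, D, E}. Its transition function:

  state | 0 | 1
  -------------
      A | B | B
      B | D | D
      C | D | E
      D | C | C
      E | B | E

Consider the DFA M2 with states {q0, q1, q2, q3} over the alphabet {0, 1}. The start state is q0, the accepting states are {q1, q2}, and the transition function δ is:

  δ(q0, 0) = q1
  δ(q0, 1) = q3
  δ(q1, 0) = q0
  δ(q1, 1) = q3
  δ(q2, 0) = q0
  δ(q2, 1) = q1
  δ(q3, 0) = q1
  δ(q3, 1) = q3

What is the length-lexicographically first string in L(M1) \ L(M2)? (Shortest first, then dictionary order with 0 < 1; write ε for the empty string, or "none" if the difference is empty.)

1

The string 1 is accepted by M1 but not by M2.
No shorter string lies in the difference, and 1 is the lexicographically first length-1 string in L(M1) \ L(M2).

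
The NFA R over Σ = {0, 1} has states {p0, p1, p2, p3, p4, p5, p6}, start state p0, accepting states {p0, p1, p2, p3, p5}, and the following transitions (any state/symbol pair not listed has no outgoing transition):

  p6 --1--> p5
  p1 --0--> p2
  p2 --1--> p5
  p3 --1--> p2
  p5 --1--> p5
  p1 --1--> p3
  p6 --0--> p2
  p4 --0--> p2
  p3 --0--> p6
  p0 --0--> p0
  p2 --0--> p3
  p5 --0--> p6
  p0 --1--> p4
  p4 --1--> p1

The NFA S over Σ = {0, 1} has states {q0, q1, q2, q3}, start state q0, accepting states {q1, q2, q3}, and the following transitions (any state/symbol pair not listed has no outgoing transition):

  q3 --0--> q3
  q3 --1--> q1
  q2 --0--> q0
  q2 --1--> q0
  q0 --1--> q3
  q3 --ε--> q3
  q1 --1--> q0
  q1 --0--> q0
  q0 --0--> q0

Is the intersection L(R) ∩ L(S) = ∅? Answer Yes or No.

The string 10 is accepted by both R and S.
Hence L(R) ∩ L(S) ≠ ∅.

No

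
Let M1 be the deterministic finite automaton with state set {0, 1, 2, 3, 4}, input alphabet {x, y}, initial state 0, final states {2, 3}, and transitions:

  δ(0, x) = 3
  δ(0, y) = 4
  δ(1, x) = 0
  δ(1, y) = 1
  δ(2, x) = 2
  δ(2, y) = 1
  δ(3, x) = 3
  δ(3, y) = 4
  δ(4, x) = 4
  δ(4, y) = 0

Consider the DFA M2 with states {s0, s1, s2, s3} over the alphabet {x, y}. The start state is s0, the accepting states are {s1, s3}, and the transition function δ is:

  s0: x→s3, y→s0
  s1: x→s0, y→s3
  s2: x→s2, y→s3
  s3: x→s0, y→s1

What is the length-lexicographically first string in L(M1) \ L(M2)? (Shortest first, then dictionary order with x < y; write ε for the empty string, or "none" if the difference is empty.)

The string xx is accepted by M1 but not by M2.
No shorter string lies in the difference, and xx is the lexicographically first length-2 string in L(M1) \ L(M2).

xx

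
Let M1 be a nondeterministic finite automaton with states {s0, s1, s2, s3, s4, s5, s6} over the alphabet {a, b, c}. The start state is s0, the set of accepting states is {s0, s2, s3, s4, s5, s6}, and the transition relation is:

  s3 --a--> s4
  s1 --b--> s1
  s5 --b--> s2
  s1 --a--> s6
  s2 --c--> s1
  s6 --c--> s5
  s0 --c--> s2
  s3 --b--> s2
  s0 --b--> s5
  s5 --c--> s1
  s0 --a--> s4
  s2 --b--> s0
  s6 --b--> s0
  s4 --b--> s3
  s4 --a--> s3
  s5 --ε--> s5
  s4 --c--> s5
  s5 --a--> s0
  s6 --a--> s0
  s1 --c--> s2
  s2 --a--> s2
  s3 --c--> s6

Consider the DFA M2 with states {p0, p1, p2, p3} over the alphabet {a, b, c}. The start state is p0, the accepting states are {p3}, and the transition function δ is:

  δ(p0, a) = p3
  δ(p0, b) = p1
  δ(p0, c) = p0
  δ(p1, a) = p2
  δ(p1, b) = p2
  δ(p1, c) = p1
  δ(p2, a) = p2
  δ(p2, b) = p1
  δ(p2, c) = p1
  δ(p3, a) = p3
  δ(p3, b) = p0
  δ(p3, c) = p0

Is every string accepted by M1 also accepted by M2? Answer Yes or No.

No

The empty string ε is in L(M1) but not in L(M2).
So L(M1) ⊄ L(M2).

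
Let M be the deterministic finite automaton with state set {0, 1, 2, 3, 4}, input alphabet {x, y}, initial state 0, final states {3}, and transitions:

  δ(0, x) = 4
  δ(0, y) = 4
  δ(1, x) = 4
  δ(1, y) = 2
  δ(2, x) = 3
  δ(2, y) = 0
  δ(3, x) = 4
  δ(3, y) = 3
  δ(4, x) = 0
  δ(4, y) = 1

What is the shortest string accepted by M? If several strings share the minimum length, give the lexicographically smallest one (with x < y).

A breadth-first search from 0 reaches an accepting state first via the path 0 → 4 → 1 → 2 → 3 on input xyyx.
No string of length < 4 is accepted (BFS exhausts all shorter strings without reaching an accepting state), and xyyx is the lexicographically least accepting string of length 4.

xyyx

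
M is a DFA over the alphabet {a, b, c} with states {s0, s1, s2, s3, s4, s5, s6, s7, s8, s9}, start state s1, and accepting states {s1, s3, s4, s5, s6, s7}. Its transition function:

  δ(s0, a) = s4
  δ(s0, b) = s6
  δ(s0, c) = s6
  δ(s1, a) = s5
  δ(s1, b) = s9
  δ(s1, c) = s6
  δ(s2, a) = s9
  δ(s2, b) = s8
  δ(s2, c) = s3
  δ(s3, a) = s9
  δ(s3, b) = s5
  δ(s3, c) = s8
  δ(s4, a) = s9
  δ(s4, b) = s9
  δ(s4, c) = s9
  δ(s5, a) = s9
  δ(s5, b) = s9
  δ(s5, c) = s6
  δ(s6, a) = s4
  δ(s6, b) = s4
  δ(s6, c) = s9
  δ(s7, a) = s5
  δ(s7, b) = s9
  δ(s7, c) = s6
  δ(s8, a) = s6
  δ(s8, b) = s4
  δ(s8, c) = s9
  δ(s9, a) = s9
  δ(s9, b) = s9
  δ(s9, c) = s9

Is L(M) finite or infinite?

finite

The useful states (reachable from s1 and able to reach an accepting state) are {s1, s4, s5, s6}.
Restricted to these states the transition graph has no cycle, so every accepting path has bounded length and L is finite.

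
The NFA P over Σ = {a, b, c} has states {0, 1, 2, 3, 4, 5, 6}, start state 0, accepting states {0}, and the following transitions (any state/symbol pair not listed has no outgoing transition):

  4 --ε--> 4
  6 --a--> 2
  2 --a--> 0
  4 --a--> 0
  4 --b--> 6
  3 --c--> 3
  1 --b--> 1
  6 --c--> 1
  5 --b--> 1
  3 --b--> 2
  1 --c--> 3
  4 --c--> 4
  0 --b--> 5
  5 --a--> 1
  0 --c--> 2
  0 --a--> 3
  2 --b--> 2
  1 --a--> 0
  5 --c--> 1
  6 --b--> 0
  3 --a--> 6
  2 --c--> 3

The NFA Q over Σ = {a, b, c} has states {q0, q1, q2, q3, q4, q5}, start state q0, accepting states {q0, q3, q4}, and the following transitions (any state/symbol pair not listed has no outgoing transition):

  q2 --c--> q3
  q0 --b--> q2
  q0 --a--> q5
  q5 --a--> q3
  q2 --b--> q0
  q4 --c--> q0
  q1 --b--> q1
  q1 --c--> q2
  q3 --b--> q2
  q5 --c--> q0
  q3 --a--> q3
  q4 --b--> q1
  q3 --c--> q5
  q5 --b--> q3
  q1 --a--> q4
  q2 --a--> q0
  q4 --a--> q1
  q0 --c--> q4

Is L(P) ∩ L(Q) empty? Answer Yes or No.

No

The empty string ε is accepted by both P and Q.
Hence L(P) ∩ L(Q) ≠ ∅.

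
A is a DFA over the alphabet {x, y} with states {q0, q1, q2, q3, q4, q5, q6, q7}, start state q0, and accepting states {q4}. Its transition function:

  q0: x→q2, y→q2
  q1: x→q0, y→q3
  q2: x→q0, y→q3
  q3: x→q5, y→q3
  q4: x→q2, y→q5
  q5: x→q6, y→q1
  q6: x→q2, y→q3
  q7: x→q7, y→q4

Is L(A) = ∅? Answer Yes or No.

Yes

The states reachable from the start state are {q0, q1, q2, q3, q5, q6}.
None of the accepting states {q4} is reachable, so no string is accepted and L(A) = ∅.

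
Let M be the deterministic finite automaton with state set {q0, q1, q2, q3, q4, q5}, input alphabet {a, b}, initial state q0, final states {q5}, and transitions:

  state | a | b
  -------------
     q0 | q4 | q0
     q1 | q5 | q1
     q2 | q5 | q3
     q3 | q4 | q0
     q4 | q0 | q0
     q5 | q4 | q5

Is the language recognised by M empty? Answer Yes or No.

The states reachable from the start state are {q0, q4}.
None of the accepting states {q5} is reachable, so no string is accepted and L(M) = ∅.

Yes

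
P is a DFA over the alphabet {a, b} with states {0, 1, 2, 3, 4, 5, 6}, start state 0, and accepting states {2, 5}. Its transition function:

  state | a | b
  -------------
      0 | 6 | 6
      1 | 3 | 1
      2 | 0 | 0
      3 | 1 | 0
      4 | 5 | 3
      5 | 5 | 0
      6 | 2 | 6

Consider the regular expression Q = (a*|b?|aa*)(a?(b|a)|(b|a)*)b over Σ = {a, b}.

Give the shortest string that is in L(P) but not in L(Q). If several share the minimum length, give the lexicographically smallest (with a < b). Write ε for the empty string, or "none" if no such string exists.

The string aa is accepted by P but not by Q.
No shorter string lies in the difference, and aa is the lexicographically first length-2 string in L(P) \ L(Q).

aa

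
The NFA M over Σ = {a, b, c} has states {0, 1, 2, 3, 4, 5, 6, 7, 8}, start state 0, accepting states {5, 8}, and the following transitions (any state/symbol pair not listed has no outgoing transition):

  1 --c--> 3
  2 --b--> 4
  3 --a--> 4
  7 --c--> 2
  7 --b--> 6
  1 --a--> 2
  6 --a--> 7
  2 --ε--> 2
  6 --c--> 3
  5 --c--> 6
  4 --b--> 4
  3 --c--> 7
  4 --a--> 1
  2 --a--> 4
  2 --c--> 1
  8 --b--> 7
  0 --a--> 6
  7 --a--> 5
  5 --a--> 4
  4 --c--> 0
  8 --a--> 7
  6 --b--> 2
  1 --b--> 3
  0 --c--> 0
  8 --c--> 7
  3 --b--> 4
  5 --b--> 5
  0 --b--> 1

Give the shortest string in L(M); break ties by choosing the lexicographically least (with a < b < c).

aaa

A breadth-first search from 0 reaches an accepting state first via the path 0 → 6 → 7 → 5 on input aaa.
No string of length < 3 is accepted (BFS exhausts all shorter strings without reaching an accepting state), and aaa is the lexicographically least accepting string of length 3.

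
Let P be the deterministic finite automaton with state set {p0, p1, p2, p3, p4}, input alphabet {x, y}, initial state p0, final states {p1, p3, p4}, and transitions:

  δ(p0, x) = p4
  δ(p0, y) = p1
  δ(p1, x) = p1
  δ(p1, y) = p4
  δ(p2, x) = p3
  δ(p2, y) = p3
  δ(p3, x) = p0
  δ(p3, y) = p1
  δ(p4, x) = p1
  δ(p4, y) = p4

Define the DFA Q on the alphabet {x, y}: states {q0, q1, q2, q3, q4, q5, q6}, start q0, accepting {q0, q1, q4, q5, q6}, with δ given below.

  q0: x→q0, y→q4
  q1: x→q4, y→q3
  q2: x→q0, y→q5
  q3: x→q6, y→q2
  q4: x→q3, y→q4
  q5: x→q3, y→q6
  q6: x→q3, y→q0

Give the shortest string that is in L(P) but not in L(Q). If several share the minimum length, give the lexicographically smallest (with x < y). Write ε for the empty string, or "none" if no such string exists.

The string yx is accepted by P but not by Q.
No shorter string lies in the difference, and yx is the lexicographically first length-2 string in L(P) \ L(Q).

yx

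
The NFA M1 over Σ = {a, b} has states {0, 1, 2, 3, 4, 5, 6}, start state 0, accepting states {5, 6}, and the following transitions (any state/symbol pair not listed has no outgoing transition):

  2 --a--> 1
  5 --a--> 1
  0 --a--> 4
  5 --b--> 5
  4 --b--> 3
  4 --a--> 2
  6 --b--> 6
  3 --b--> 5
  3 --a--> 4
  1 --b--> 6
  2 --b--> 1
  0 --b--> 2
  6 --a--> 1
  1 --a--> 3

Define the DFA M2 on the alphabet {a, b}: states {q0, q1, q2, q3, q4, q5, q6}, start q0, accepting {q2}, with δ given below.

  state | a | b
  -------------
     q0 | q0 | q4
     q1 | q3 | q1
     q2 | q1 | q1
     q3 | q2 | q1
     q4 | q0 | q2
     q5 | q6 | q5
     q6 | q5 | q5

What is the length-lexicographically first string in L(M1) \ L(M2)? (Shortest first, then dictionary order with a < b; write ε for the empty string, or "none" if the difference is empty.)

The string bab is accepted by M1 but not by M2.
No shorter string lies in the difference, and bab is the lexicographically first length-3 string in L(M1) \ L(M2).

bab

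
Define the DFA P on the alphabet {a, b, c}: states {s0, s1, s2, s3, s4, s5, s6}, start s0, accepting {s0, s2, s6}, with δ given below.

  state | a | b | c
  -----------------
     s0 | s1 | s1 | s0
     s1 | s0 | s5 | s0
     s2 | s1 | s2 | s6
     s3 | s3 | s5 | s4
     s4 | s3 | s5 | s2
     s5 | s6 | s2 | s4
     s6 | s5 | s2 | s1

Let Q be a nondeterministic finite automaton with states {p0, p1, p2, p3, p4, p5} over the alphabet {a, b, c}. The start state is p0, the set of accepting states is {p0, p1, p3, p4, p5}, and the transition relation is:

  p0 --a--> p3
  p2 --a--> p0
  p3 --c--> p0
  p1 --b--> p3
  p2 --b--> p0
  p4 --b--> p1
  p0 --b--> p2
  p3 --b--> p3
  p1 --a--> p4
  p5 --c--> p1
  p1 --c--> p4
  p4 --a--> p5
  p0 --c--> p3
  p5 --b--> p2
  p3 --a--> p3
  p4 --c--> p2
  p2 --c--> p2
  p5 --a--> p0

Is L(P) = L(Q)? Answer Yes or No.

The string bc is accepted by P but rejected by Q.
So L(P) ≠ L(Q).

No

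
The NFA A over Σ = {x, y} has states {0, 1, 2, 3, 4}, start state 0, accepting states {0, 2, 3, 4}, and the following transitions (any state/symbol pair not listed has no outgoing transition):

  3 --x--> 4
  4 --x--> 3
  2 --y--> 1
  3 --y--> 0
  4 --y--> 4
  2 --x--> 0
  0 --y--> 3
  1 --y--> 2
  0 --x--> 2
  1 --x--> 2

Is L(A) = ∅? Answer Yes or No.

The empty string ε is accepted: the run 0 ends in the accepting state 0.
Since at least one string is accepted, L(A) is not empty.

No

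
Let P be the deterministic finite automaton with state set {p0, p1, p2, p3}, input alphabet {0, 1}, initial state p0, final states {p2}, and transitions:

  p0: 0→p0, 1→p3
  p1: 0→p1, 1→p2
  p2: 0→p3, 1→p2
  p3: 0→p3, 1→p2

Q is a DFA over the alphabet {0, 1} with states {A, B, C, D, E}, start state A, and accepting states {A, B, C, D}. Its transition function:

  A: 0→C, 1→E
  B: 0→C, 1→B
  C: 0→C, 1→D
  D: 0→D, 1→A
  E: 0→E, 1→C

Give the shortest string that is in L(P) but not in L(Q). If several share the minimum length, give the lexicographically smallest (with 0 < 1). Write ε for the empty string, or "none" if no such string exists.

0111

The string 0111 is accepted by P but not by Q.
No shorter string lies in the difference, and 0111 is the lexicographically first length-4 string in L(P) \ L(Q).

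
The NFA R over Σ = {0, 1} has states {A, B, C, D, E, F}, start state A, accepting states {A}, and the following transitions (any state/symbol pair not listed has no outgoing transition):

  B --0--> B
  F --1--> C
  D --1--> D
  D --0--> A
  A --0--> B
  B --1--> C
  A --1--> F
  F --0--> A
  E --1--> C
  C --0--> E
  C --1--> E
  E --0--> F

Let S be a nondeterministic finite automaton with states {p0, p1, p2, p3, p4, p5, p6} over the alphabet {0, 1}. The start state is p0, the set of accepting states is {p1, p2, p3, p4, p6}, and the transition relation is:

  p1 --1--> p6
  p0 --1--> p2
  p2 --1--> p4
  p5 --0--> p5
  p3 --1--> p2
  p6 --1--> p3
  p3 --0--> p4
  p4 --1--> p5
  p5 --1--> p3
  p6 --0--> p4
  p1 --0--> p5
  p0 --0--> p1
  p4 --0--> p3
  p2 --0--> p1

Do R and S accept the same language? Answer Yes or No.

The empty string ε is accepted by R but rejected by S.
So L(R) ≠ L(S).

No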